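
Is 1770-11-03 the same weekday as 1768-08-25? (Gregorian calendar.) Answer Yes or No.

No

From Aug 25, 1768 to Nov 3, 1770 is 800 days.
800 mod 7 = 2, so they are different weekdays.
(Aug 25, 1768 is a Thursday; Nov 3, 1770 is a Saturday.)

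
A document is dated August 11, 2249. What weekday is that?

Doomsday rule: the anchor day for the 2200s is Friday. For year 49: 49÷12 = 4 r 1, and 1÷4 = 0, so 4+1+0 = 5.
Friday + 5 ≡ Wednesday — that's 2249's doomsday.
In August the doomsday date is Aug 8.
Aug 11 is 3 days after Aug 8; 3 mod 7 = 3, so Wednesday + 3 = Saturday.

Saturday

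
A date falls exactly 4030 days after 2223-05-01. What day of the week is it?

Tuesday

First find the weekday of May 1, 2223. Doomsday rule: the anchor day for the 2200s is Friday. For year 23: 23÷12 = 1 r 11, and 11÷4 = 2, so 1+11+2 = 14.
Friday + 14 ≡ Friday — that's 2223's doomsday.
In May the doomsday date is May 9.
May 1 is 8 days before May 9; 8 mod 7 = 1, so Friday − 1 = Thursday.
4030 mod 7 = 5, so 4030 days after a Thursday is Thursday + 5 = Tuesday.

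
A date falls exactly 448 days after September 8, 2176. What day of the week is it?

First find the weekday of Sep 8, 2176. Doomsday rule: the anchor day for the 2100s is Sunday. For year 76: 76÷12 = 6 r 4, and 4÷4 = 1, so 6+4+1 = 11.
Sunday + 11 ≡ Thursday — that's 2176's doomsday.
In September the doomsday date is Sep 5.
Sep 8 is 3 days after Sep 5; 3 mod 7 = 3, so Thursday + 3 = Sunday.
448 mod 7 = 0, so 448 days after a Sunday is Sunday + 0 = Sunday.

Sunday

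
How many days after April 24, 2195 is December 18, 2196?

Apr 24, 2195 → Apr 24, 2196: 366 days (Feb 29, 2196 is in that span).
Apr 24, 2196 → May 24, 2196: 30 days (April has 30).
May 24, 2196 → Jun 24, 2196: 31 days (May has 31).
Jun 24, 2196 → Jul 24, 2196: 30 days (June has 30).
Jul 24, 2196 → Aug 24, 2196: 31 days (July has 31).
Aug 24, 2196 → Sep 24, 2196: 31 days (August has 31).
Sep 24, 2196 → Oct 24, 2196: 30 days (September has 30).
Oct 24, 2196 → Nov 24, 2196: 31 days (October has 31).
Nov 24, 2196 → Dec 18, 2196: 24 days.
Total: 604 days.

604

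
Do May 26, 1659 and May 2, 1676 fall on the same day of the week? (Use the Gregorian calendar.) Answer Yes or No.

No

From May 26, 1659 to May 2, 1676 is 6186 days.
6186 mod 7 = 5, so they are different weekdays.
(May 26, 1659 is a Monday; May 2, 1676 is a Saturday.)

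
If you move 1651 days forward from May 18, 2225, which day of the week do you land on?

First find the weekday of May 18, 2225. Doomsday rule: the anchor day for the 2200s is Friday. For year 25: 25÷12 = 2 r 1, and 1÷4 = 0, so 2+1+0 = 3.
Friday + 3 ≡ Monday — that's 2225's doomsday.
In May the doomsday date is May 9.
May 18 is 9 days after May 9; 9 mod 7 = 2, so Monday + 2 = Wednesday.
1651 mod 7 = 6, so 1651 days after a Wednesday is Wednesday + 6 = Tuesday.

Tuesday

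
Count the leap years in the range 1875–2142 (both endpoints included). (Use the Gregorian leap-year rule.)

Multiples of 4 in [1875,2142]: 67.
Of those, multiples of 100: 3 (not leap unless ÷400).
Multiples of 400: 1.
Leap years = 67 − 3 + 1 = 65.

65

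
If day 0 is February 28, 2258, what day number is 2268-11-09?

3907

Feb 28, 2258 → Feb 28, 2259: 365 days.
Feb 28, 2259 → Feb 28, 2260: 365 days.
Feb 28, 2260 → Feb 28, 2261: 366 days (Feb 29, 2260 is in that span).
Feb 28, 2261 → Feb 28, 2262: 365 days.
Feb 28, 2262 → Feb 28, 2263: 365 days.
Feb 28, 2263 → Feb 28, 2264: 365 days.
Feb 28, 2264 → Feb 28, 2265: 366 days (Feb 29, 2264 is in that span).
Feb 28, 2265 → Feb 28, 2266: 365 days.
Feb 28, 2266 → Feb 28, 2267: 365 days.
Feb 28, 2267 → Feb 28, 2268: 365 days.
Feb 28, 2268 → Mar 28, 2268: 29 days (February has 29).
Mar 28, 2268 → Apr 28, 2268: 31 days (March has 31).
Apr 28, 2268 → May 28, 2268: 30 days (April has 30).
May 28, 2268 → Jun 28, 2268: 31 days (May has 31).
Jun 28, 2268 → Jul 28, 2268: 30 days (June has 30).
Jul 28, 2268 → Aug 28, 2268: 31 days (July has 31).
Aug 28, 2268 → Sep 28, 2268: 31 days (August has 31).
Sep 28, 2268 → Oct 28, 2268: 30 days (September has 30).
Oct 28, 2268 → Nov 9, 2268: 12 days.
Total: 3907 days.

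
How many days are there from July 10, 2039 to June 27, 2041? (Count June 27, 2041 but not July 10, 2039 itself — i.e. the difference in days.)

718

Jul 10, 2039 → Jul 10, 2040: 366 days (Feb 29, 2040 is in that span).
Jul 10, 2040 → Aug 10, 2040: 31 days (July has 31).
Aug 10, 2040 → Sep 10, 2040: 31 days (August has 31).
Sep 10, 2040 → Oct 10, 2040: 30 days (September has 30).
Oct 10, 2040 → Nov 10, 2040: 31 days (October has 31).
Nov 10, 2040 → Dec 10, 2040: 30 days (November has 30).
Dec 10, 2040 → Jan 10, 2041: 31 days (December has 31).
Jan 10, 2041 → Feb 10, 2041: 31 days (January has 31).
Feb 10, 2041 → Mar 10, 2041: 28 days (February has 28).
Mar 10, 2041 → Apr 10, 2041: 31 days (March has 31).
Apr 10, 2041 → May 10, 2041: 30 days (April has 30).
May 10, 2041 → Jun 10, 2041: 31 days (May has 31).
Jun 10, 2041 → Jun 27, 2041: 17 days.
Total: 718 days.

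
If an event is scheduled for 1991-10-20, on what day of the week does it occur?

January 1, 1991 is a Tuesday.
Jan 1, 1991 → Feb 1, 1991: 31 days (January has 31).
Feb 1, 1991 → Mar 1, 1991: 28 days (February has 28).
Mar 1, 1991 → Apr 1, 1991: 31 days (March has 31).
Apr 1, 1991 → May 1, 1991: 30 days (April has 30).
May 1, 1991 → Jun 1, 1991: 31 days (May has 31).
Jun 1, 1991 → Jul 1, 1991: 30 days (June has 30).
Jul 1, 1991 → Aug 1, 1991: 31 days (July has 31).
Aug 1, 1991 → Sep 1, 1991: 31 days (August has 31).
Sep 1, 1991 → Oct 1, 1991: 30 days (September has 30).
Oct 1, 1991 → Oct 20, 1991: 19 days.
Total: 292 days.
292 mod 7 = 5, so Tuesday + 5 = Sunday.

Sunday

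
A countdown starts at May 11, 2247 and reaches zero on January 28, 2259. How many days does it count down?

4280

May 11, 2247 → May 11, 2248: 366 days (Feb 29, 2248 is in that span).
May 11, 2248 → May 11, 2249: 365 days.
May 11, 2249 → May 11, 2250: 365 days.
May 11, 2250 → May 11, 2251: 365 days.
May 11, 2251 → May 11, 2252: 366 days (Feb 29, 2252 is in that span).
May 11, 2252 → May 11, 2253: 365 days.
May 11, 2253 → May 11, 2254: 365 days.
May 11, 2254 → May 11, 2255: 365 days.
May 11, 2255 → May 11, 2256: 366 days (Feb 29, 2256 is in that span).
May 11, 2256 → May 11, 2257: 365 days.
May 11, 2257 → May 11, 2258: 365 days.
May 11, 2258 → Jun 11, 2258: 31 days (May has 31).
Jun 11, 2258 → Jul 11, 2258: 30 days (June has 30).
Jul 11, 2258 → Aug 11, 2258: 31 days (July has 31).
Aug 11, 2258 → Sep 11, 2258: 31 days (August has 31).
Sep 11, 2258 → Oct 11, 2258: 30 days (September has 30).
Oct 11, 2258 → Nov 11, 2258: 31 days (October has 31).
Nov 11, 2258 → Dec 11, 2258: 30 days (November has 30).
Dec 11, 2258 → Jan 11, 2259: 31 days (December has 31).
Jan 11, 2259 → Jan 28, 2259: 17 days.
Total: 4280 days.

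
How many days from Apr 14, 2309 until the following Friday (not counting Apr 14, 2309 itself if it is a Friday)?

Apr 14, 2309 is a Wednesday.
From Wednesday to the next Friday is 2 days.

2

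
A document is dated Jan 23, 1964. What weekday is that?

January 1, 1964 is a Wednesday.
Jan 1, 1964 → Jan 23, 1964: 22 days.
Total: 22 days.
22 mod 7 = 1, so Wednesday + 1 = Thursday.

Thursday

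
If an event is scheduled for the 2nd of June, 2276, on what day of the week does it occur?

Doomsday rule: the anchor day for the 2200s is Friday. For year 76: 76÷12 = 6 r 4, and 4÷4 = 1, so 6+4+1 = 11.
Friday + 11 ≡ Tuesday — that's 2276's doomsday.
In June the doomsday date is Jun 6.
Jun 2 is 4 days before Jun 6; 4 mod 7 = 4, so Tuesday − 4 = Friday.

Friday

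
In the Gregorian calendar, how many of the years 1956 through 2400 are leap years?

109

Multiples of 4 in [1956,2400]: 112.
Of those, multiples of 100: 5 (not leap unless ÷400).
Multiples of 400: 2.
Leap years = 112 − 5 + 2 = 109.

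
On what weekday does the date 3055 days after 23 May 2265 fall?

Friday

First find the weekday of May 23, 2265. Doomsday rule: the anchor day for the 2200s is Friday. For year 65: 65÷12 = 5 r 5, and 5÷4 = 1, so 5+5+1 = 11.
Friday + 11 ≡ Tuesday — that's 2265's doomsday.
In May the doomsday date is May 9.
May 23 is 14 days after May 9; 14 mod 7 = 0, so Tuesday + 0 = Tuesday.
3055 mod 7 = 3, so 3055 days after a Tuesday is Tuesday + 3 = Friday.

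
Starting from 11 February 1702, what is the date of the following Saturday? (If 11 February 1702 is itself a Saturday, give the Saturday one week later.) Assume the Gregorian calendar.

Feb 11, 1702 is a Saturday.
From Saturday to the next Saturday is 7 days.
Feb 11, 1702 + 7 = Feb 18, 1702.

February 18, 1702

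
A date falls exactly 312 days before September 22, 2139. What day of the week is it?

Sep 22, 2139 is a Tuesday.
312 mod 7 = 4, so 312 days before a Tuesday is Tuesday − 4 = Friday.

Friday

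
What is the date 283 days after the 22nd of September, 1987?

Sep has 30 days: +9 → Oct 1, 1987 (274 left).
Oct has 31 days: +31 → Nov 1, 1987 (243 left).
Nov has 30 days: +30 → Dec 1, 1987 (213 left).
Dec has 31 days: +31 → Jan 1, 1988 (182 left).
Jan has 31 days: +31 → Feb 1, 1988 (151 left).
Feb has 29 days: +29 → Mar 1, 1988 (122 left).
Mar has 31 days: +31 → Apr 1, 1988 (91 left).
Apr has 30 days: +30 → May 1, 1988 (61 left).
May has 31 days: +31 → Jun 1, 1988 (30 left).
Jun has 30 days: +30 → Jul 1, 1988 (0 left).

July 1, 1988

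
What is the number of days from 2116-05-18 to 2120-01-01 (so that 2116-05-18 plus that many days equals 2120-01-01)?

1323

May 18, 2116 → May 18, 2117: 365 days.
May 18, 2117 → May 18, 2118: 365 days.
May 18, 2118 → May 18, 2119: 365 days.
May 18, 2119 → Jun 18, 2119: 31 days (May has 31).
Jun 18, 2119 → Jul 18, 2119: 30 days (June has 30).
Jul 18, 2119 → Aug 18, 2119: 31 days (July has 31).
Aug 18, 2119 → Sep 18, 2119: 31 days (August has 31).
Sep 18, 2119 → Oct 18, 2119: 30 days (September has 30).
Oct 18, 2119 → Nov 18, 2119: 31 days (October has 31).
Nov 18, 2119 → Dec 18, 2119: 30 days (November has 30).
Dec 18, 2119 → Jan 1, 2120: 14 days.
Total: 1323 days.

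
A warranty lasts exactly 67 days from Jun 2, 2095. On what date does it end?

Jun has 30 days: +29 → Jul 1, 2095 (38 left).
Jul has 31 days: +31 → Aug 1, 2095 (7 left).
+7 → Aug 8, 2095.

August 8, 2095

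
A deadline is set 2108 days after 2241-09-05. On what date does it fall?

June 14, 2247

+365 (one year) → Sep 5, 2242 (1743 left).
+365 (one year) → Sep 5, 2243 (1378 left).
+366 (one year; includes Feb 29, 2244) → Sep 5, 2244 (1012 left).
+365 (one year) → Sep 5, 2245 (647 left).
+365 (one year) → Sep 5, 2246 (282 left).
Sep has 30 days: +26 → Oct 1, 2246 (256 left).
Oct has 31 days: +31 → Nov 1, 2246 (225 left).
Nov has 30 days: +30 → Dec 1, 2246 (195 left).
Dec has 31 days: +31 → Jan 1, 2247 (164 left).
Jan has 31 days: +31 → Feb 1, 2247 (133 left).
Feb has 28 days: +28 → Mar 1, 2247 (105 left).
Mar has 31 days: +31 → Apr 1, 2247 (74 left).
Apr has 30 days: +30 → May 1, 2247 (44 left).
May has 31 days: +31 → Jun 1, 2247 (13 left).
+13 → Jun 14, 2247.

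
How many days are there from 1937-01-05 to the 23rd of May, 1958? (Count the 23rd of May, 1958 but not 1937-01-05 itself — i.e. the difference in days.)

Jan 5, 1937 → Jan 5, 1938: 365 days.
Jan 5, 1938 → Jan 5, 1939: 365 days.
Jan 5, 1939 → Jan 5, 1940: 365 days.
Jan 5, 1940 → Jan 5, 1941: 366 days (Feb 29, 1940 is in that span).
Jan 5, 1941 → Jan 5, 1942: 365 days.
Jan 5, 1942 → Jan 5, 1943: 365 days.
Jan 5, 1943 → Jan 5, 1944: 365 days.
Jan 5, 1944 → Jan 5, 1945: 366 days (Feb 29, 1944 is in that span).
Jan 5, 1945 → Jan 5, 1946: 365 days.
Jan 5, 1946 → Jan 5, 1947: 365 days.
Jan 5, 1947 → Jan 5, 1948: 365 days.
Jan 5, 1948 → Jan 5, 1949: 366 days (Feb 29, 1948 is in that span).
Jan 5, 1949 → Jan 5, 1950: 365 days.
Jan 5, 1950 → Jan 5, 1951: 365 days.
Jan 5, 1951 → Jan 5, 1952: 365 days.
Jan 5, 1952 → Jan 5, 1953: 366 days (Feb 29, 1952 is in that span).
Jan 5, 1953 → Jan 5, 1954: 365 days.
Jan 5, 1954 → Jan 5, 1955: 365 days.
Jan 5, 1955 → Jan 5, 1956: 365 days.
Jan 5, 1956 → Jan 5, 1957: 366 days (Feb 29, 1956 is in that span).
Jan 5, 1957 → Jan 5, 1958: 365 days.
Jan 5, 1958 → Feb 5, 1958: 31 days (January has 31).
Feb 5, 1958 → Mar 5, 1958: 28 days (February has 28).
Mar 5, 1958 → Apr 5, 1958: 31 days (March has 31).
Apr 5, 1958 → May 5, 1958: 30 days (April has 30).
May 5, 1958 → May 23, 1958: 18 days.
Total: 7808 days.

7808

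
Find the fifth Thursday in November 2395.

November 1, 2395 is a Wednesday.
The first Thursday is therefore November 2 (1 days later).
The fifth Thursday is 2 + 4×7 = November 30.

November 30, 2395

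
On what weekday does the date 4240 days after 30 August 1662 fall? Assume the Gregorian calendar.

First find the weekday of Aug 30, 1662. Doomsday rule: the anchor day for the 1600s is Tuesday. For year 62: 62÷12 = 5 r 2, and 2÷4 = 0, so 5+2+0 = 7.
Tuesday + 7 ≡ Tuesday — that's 1662's doomsday.
In August the doomsday date is Aug 8.
Aug 30 is 22 days after Aug 8; 22 mod 7 = 1, so Tuesday + 1 = Wednesday.
4240 mod 7 = 5, so 4240 days after a Wednesday is Wednesday + 5 = Monday.

Monday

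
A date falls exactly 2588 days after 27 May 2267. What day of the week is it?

Saturday

First find the weekday of May 27, 2267. Doomsday rule: the anchor day for the 2200s is Friday. For year 67: 67÷12 = 5 r 7, and 7÷4 = 1, so 5+7+1 = 13.
Friday + 13 ≡ Thursday — that's 2267's doomsday.
In May the doomsday date is May 9.
May 27 is 18 days after May 9; 18 mod 7 = 4, so Thursday + 4 = Monday.
2588 mod 7 = 5, so 2588 days after a Monday is Monday + 5 = Saturday.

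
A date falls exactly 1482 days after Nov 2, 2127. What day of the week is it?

Friday

First find the weekday of Nov 2, 2127. Doomsday rule: the anchor day for the 2100s is Sunday. For year 27: 27÷12 = 2 r 3, and 3÷4 = 0, so 2+3+0 = 5.
Sunday + 5 ≡ Friday — that's 2127's doomsday.
In November the doomsday date is Nov 7.
Nov 2 is 5 days before Nov 7; 5 mod 7 = 5, so Friday − 5 = Sunday.
1482 mod 7 = 5, so 1482 days after a Sunday is Sunday + 5 = Friday.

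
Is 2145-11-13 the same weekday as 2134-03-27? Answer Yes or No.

Yes

From Mar 27, 2134 to Nov 13, 2145 is 4249 days.
4249 mod 7 = 0, so they are the same weekday.
(Mar 27, 2134 is a Saturday; Nov 13, 2145 is a Saturday.)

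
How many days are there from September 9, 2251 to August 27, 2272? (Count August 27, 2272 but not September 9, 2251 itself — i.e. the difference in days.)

7658

Sep 9, 2251 → Sep 9, 2252: 366 days (Feb 29, 2252 is in that span).
Sep 9, 2252 → Sep 9, 2253: 365 days.
Sep 9, 2253 → Sep 9, 2254: 365 days.
Sep 9, 2254 → Sep 9, 2255: 365 days.
Sep 9, 2255 → Sep 9, 2256: 366 days (Feb 29, 2256 is in that span).
Sep 9, 2256 → Sep 9, 2257: 365 days.
Sep 9, 2257 → Sep 9, 2258: 365 days.
Sep 9, 2258 → Sep 9, 2259: 365 days.
Sep 9, 2259 → Sep 9, 2260: 366 days (Feb 29, 2260 is in that span).
Sep 9, 2260 → Sep 9, 2261: 365 days.
Sep 9, 2261 → Sep 9, 2262: 365 days.
Sep 9, 2262 → Sep 9, 2263: 365 days.
Sep 9, 2263 → Sep 9, 2264: 366 days (Feb 29, 2264 is in that span).
Sep 9, 2264 → Sep 9, 2265: 365 days.
Sep 9, 2265 → Sep 9, 2266: 365 days.
Sep 9, 2266 → Sep 9, 2267: 365 days.
Sep 9, 2267 → Sep 9, 2268: 366 days (Feb 29, 2268 is in that span).
Sep 9, 2268 → Sep 9, 2269: 365 days.
Sep 9, 2269 → Sep 9, 2270: 365 days.
Sep 9, 2270 → Sep 9, 2271: 365 days.
Sep 9, 2271 → Oct 9, 2271: 30 days (September has 30).
Oct 9, 2271 → Nov 9, 2271: 31 days (October has 31).
Nov 9, 2271 → Dec 9, 2271: 30 days (November has 30).
Dec 9, 2271 → Jan 9, 2272: 31 days (December has 31).
Jan 9, 2272 → Feb 9, 2272: 31 days (January has 31).
Feb 9, 2272 → Mar 9, 2272: 29 days (February has 29).
Mar 9, 2272 → Apr 9, 2272: 31 days (March has 31).
Apr 9, 2272 → May 9, 2272: 30 days (April has 30).
May 9, 2272 → Jun 9, 2272: 31 days (May has 31).
Jun 9, 2272 → Jul 9, 2272: 30 days (June has 30).
Jul 9, 2272 → Aug 9, 2272: 31 days (July has 31).
Aug 9, 2272 → Aug 27, 2272: 18 days.
Total: 7658 days.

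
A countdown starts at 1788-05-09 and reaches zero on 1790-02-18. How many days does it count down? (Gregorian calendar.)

650

May 9, 1788 → May 9, 1789: 365 days.
May 9, 1789 → Jun 9, 1789: 31 days (May has 31).
Jun 9, 1789 → Jul 9, 1789: 30 days (June has 30).
Jul 9, 1789 → Aug 9, 1789: 31 days (July has 31).
Aug 9, 1789 → Sep 9, 1789: 31 days (August has 31).
Sep 9, 1789 → Oct 9, 1789: 30 days (September has 30).
Oct 9, 1789 → Nov 9, 1789: 31 days (October has 31).
Nov 9, 1789 → Dec 9, 1789: 30 days (November has 30).
Dec 9, 1789 → Jan 9, 1790: 31 days (December has 31).
Jan 9, 1790 → Feb 9, 1790: 31 days (January has 31).
Feb 9, 1790 → Feb 18, 1790: 9 days.
Total: 650 days.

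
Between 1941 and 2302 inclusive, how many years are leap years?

Multiples of 4 in [1941,2302]: 90.
Of those, multiples of 100: 4 (not leap unless ÷400).
Multiples of 400: 1.
Leap years = 90 − 4 + 1 = 87.

87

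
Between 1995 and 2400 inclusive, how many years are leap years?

99

Multiples of 4 in [1995,2400]: 102.
Of those, multiples of 100: 5 (not leap unless ÷400).
Multiples of 400: 2.
Leap years = 102 − 5 + 2 = 99.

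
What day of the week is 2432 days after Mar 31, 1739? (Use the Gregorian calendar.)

Friday

First find the weekday of Mar 31, 1739. Doomsday rule: the anchor day for the 1700s is Sunday. For year 39: 39÷12 = 3 r 3, and 3÷4 = 0, so 3+3+0 = 6.
Sunday + 6 ≡ Saturday — that's 1739's doomsday.
In March the doomsday date is Mar 14.
Mar 31 is 17 days after Mar 14; 17 mod 7 = 3, so Saturday + 3 = Tuesday.
2432 mod 7 = 3, so 2432 days after a Tuesday is Tuesday + 3 = Friday.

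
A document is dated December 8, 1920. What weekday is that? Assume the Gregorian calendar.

Wednesday

Doomsday rule: the anchor day for the 1900s is Wednesday. For year 20: 20÷12 = 1 r 8, and 8÷4 = 2, so 1+8+2 = 11.
Wednesday + 11 ≡ Sunday — that's 1920's doomsday.
In December the doomsday date is Dec 12.
Dec 8 is 4 days before Dec 12; 4 mod 7 = 4, so Sunday − 4 = Wednesday.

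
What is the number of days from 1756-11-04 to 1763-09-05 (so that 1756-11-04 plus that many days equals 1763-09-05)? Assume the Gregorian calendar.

Nov 4, 1756 → Nov 4, 1757: 365 days.
Nov 4, 1757 → Nov 4, 1758: 365 days.
Nov 4, 1758 → Nov 4, 1759: 365 days.
Nov 4, 1759 → Nov 4, 1760: 366 days (Feb 29, 1760 is in that span).
Nov 4, 1760 → Nov 4, 1761: 365 days.
Nov 4, 1761 → Nov 4, 1762: 365 days.
Nov 4, 1762 → Dec 4, 1762: 30 days (November has 30).
Dec 4, 1762 → Jan 4, 1763: 31 days (December has 31).
Jan 4, 1763 → Feb 4, 1763: 31 days (January has 31).
Feb 4, 1763 → Mar 4, 1763: 28 days (February has 28).
Mar 4, 1763 → Apr 4, 1763: 31 days (March has 31).
Apr 4, 1763 → May 4, 1763: 30 days (April has 30).
May 4, 1763 → Jun 4, 1763: 31 days (May has 31).
Jun 4, 1763 → Jul 4, 1763: 30 days (June has 30).
Jul 4, 1763 → Aug 4, 1763: 31 days (July has 31).
Aug 4, 1763 → Sep 4, 1763: 31 days (August has 31).
Sep 4, 1763 → Sep 5, 1763: 1 days.
Total: 2496 days.

2496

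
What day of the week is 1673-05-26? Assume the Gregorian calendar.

Friday

Doomsday rule: the anchor day for the 1600s is Tuesday. For year 73: 73÷12 = 6 r 1, and 1÷4 = 0, so 6+1+0 = 7.
Tuesday + 7 ≡ Tuesday — that's 1673's doomsday.
In May the doomsday date is May 9.
May 26 is 17 days after May 9; 17 mod 7 = 3, so Tuesday + 3 = Friday.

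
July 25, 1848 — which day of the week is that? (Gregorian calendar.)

Doomsday rule: the anchor day for the 1800s is Friday. For year 48: 48÷12 = 4 r 0, and 0÷4 = 0, so 4+0+0 = 4.
Friday + 4 ≡ Tuesday — that's 1848's doomsday.
In July the doomsday date is Jul 11.
Jul 25 is 14 days after Jul 11; 14 mod 7 = 0, so Tuesday + 0 = Tuesday.

Tuesday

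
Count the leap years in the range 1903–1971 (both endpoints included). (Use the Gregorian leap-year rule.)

Multiples of 4 in [1903,1971]: 17.
Of those, multiples of 100: 0 (not leap unless ÷400).
Multiples of 400: 0.
Leap years = 17 − 0 + 0 = 17.

17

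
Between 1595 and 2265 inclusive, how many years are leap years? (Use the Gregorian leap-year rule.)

Multiples of 4 in [1595,2265]: 168.
Of those, multiples of 100: 7 (not leap unless ÷400).
Multiples of 400: 2.
Leap years = 168 − 7 + 2 = 163.

163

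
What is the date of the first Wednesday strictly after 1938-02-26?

March 2, 1938

Feb 26, 1938 is a Saturday.
From Saturday to the next Wednesday is 4 days.
Feb 26, 1938 + 4 = Mar 2, 1938.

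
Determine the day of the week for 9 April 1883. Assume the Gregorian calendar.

Doomsday rule: the anchor day for the 1800s is Friday. For year 83: 83÷12 = 6 r 11, and 11÷4 = 2, so 6+11+2 = 19.
Friday + 19 ≡ Wednesday — that's 1883's doomsday.
In April the doomsday date is Apr 4.
Apr 9 is 5 days after Apr 4; 5 mod 7 = 5, so Wednesday + 5 = Monday.

Monday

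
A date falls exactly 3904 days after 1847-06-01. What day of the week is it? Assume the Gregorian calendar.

First find the weekday of Jun 1, 1847. Doomsday rule: the anchor day for the 1800s is Friday. For year 47: 47÷12 = 3 r 11, and 11÷4 = 2, so 3+11+2 = 16.
Friday + 16 ≡ Sunday — that's 1847's doomsday.
In June the doomsday date is Jun 6.
Jun 1 is 5 days before Jun 6; 5 mod 7 = 5, so Sunday − 5 = Tuesday.
3904 mod 7 = 5, so 3904 days after a Tuesday is Tuesday + 5 = Sunday.

Sunday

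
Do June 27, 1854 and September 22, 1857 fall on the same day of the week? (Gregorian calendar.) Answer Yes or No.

From Jun 27, 1854 to Sep 22, 1857 is 1183 days.
1183 mod 7 = 0, so they are the same weekday.
(Jun 27, 1854 is a Tuesday; Sep 22, 1857 is a Tuesday.)

Yes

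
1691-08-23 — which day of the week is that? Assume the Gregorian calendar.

Thursday

Doomsday rule: the anchor day for the 1600s is Tuesday. For year 91: 91÷12 = 7 r 7, and 7÷4 = 1, so 7+7+1 = 15.
Tuesday + 15 ≡ Wednesday — that's 1691's doomsday.
In August the doomsday date is Aug 8.
Aug 23 is 15 days after Aug 8; 15 mod 7 = 1, so Wednesday + 1 = Thursday.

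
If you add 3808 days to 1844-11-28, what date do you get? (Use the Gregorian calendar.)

+365 (one year) → Nov 28, 1845 (3443 left).
+365 (one year) → Nov 28, 1846 (3078 left).
+365 (one year) → Nov 28, 1847 (2713 left).
+366 (one year; includes Feb 29, 1848) → Nov 28, 1848 (2347 left).
+365 (one year) → Nov 28, 1849 (1982 left).
+365 (one year) → Nov 28, 1850 (1617 left).
+365 (one year) → Nov 28, 1851 (1252 left).
+366 (one year; includes Feb 29, 1852) → Nov 28, 1852 (886 left).
+365 (one year) → Nov 28, 1853 (521 left).
+365 (one year) → Nov 28, 1854 (156 left).
Nov has 30 days: +3 → Dec 1, 1854 (153 left).
Dec has 31 days: +31 → Jan 1, 1855 (122 left).
Jan has 31 days: +31 → Feb 1, 1855 (91 left).
Feb has 28 days: +28 → Mar 1, 1855 (63 left).
Mar has 31 days: +31 → Apr 1, 1855 (32 left).
Apr has 30 days: +30 → May 1, 1855 (2 left).
+2 → May 3, 1855.

May 3, 1855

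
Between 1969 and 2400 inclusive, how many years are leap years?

Multiples of 4 in [1969,2400]: 108.
Of those, multiples of 100: 5 (not leap unless ÷400).
Multiples of 400: 2.
Leap years = 108 − 5 + 2 = 105.

105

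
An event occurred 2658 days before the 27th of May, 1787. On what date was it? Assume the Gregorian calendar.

−365 (one year) → May 27, 1786 (2293 left).
−365 (one year) → May 27, 1785 (1928 left).
−365 (one year) → May 27, 1784 (1563 left).
−366 (one year; includes Feb 29, 1784) → May 27, 1783 (1197 left).
−365 (one year) → May 27, 1782 (832 left).
−365 (one year) → May 27, 1781 (467 left).
−365 (one year) → May 27, 1780 (102 left).
−27 → Apr 30, 1780 (end of Apr, 30 days; 75 left).
−30 → Mar 31, 1780 (end of Mar, 31 days; 45 left).
−31 → Feb 29, 1780 (end of Feb, 29 days; 14 left).
−14 → Feb 15, 1780.

February 15, 1780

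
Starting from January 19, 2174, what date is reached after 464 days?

April 28, 2175

+365 (one year) → Jan 19, 2175 (99 left).
Jan has 31 days: +13 → Feb 1, 2175 (86 left).
Feb has 28 days: +28 → Mar 1, 2175 (58 left).
Mar has 31 days: +31 → Apr 1, 2175 (27 left).
+27 → Apr 28, 2175.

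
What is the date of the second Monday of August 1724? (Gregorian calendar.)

August 14, 1724

August 1, 1724 is a Tuesday.
The first Monday is therefore August 7 (6 days later).
The second Monday is 7 + 1×7 = August 14.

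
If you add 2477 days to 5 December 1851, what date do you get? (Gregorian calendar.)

+366 (one year; includes Feb 29, 1852) → Dec 5, 1852 (2111 left).
+365 (one year) → Dec 5, 1853 (1746 left).
+365 (one year) → Dec 5, 1854 (1381 left).
+365 (one year) → Dec 5, 1855 (1016 left).
+366 (one year; includes Feb 29, 1856) → Dec 5, 1856 (650 left).
+365 (one year) → Dec 5, 1857 (285 left).
Dec has 31 days: +27 → Jan 1, 1858 (258 left).
Jan has 31 days: +31 → Feb 1, 1858 (227 left).
Feb has 28 days: +28 → Mar 1, 1858 (199 left).
Mar has 31 days: +31 → Apr 1, 1858 (168 left).
Apr has 30 days: +30 → May 1, 1858 (138 left).
May has 31 days: +31 → Jun 1, 1858 (107 left).
Jun has 30 days: +30 → Jul 1, 1858 (77 left).
Jul has 31 days: +31 → Aug 1, 1858 (46 left).
Aug has 31 days: +31 → Sep 1, 1858 (15 left).
+15 → Sep 16, 1858.

September 16, 1858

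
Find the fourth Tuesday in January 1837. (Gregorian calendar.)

January 1, 1837 is a Sunday.
The first Tuesday is therefore January 3 (2 days later).
The fourth Tuesday is 3 + 3×7 = January 24.

January 24, 1837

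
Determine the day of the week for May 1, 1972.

Monday

January 1, 1972 is a Saturday.
Jan 1, 1972 → Feb 1, 1972: 31 days (January has 31).
Feb 1, 1972 → Mar 1, 1972: 29 days (February has 29).
Mar 1, 1972 → Apr 1, 1972: 31 days (March has 31).
Apr 1, 1972 → May 1, 1972: 30 days.
Total: 121 days.
121 mod 7 = 2, so Saturday + 2 = Monday.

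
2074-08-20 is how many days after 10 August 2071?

Aug 10, 2071 → Aug 10, 2072: 366 days (Feb 29, 2072 is in that span).
Aug 10, 2072 → Aug 10, 2073: 365 days.
Aug 10, 2073 → Sep 10, 2073: 31 days (August has 31).
Sep 10, 2073 → Oct 10, 2073: 30 days (September has 30).
Oct 10, 2073 → Nov 10, 2073: 31 days (October has 31).
Nov 10, 2073 → Dec 10, 2073: 30 days (November has 30).
Dec 10, 2073 → Jan 10, 2074: 31 days (December has 31).
Jan 10, 2074 → Feb 10, 2074: 31 days (January has 31).
Feb 10, 2074 → Mar 10, 2074: 28 days (February has 28).
Mar 10, 2074 → Apr 10, 2074: 31 days (March has 31).
Apr 10, 2074 → May 10, 2074: 30 days (April has 30).
May 10, 2074 → Jun 10, 2074: 31 days (May has 31).
Jun 10, 2074 → Jul 10, 2074: 30 days (June has 30).
Jul 10, 2074 → Aug 10, 2074: 31 days (July has 31).
Aug 10, 2074 → Aug 20, 2074: 10 days.
Total: 1106 days.

1106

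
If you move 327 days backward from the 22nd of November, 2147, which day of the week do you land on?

First find the weekday of Nov 22, 2147. Doomsday rule: the anchor day for the 2100s is Sunday. For year 47: 47÷12 = 3 r 11, and 11÷4 = 2, so 3+11+2 = 16.
Sunday + 16 ≡ Tuesday — that's 2147's doomsday.
In November the doomsday date is Nov 7.
Nov 22 is 15 days after Nov 7; 15 mod 7 = 1, so Tuesday + 1 = Wednesday.
327 mod 7 = 5, so 327 days before a Wednesday is Wednesday − 5 = Friday.

Friday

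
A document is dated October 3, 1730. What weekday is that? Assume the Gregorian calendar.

Tuesday

Doomsday rule: the anchor day for the 1700s is Sunday. For year 30: 30÷12 = 2 r 6, and 6÷4 = 1, so 2+6+1 = 9.
Sunday + 9 ≡ Tuesday — that's 1730's doomsday.
In October the doomsday date is Oct 10.
Oct 3 is 7 days before Oct 10; 7 mod 7 = 0, so Tuesday − 0 = Tuesday.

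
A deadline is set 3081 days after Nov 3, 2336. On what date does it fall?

April 11, 2345

+365 (one year) → Nov 3, 2337 (2716 left).
+365 (one year) → Nov 3, 2338 (2351 left).
+365 (one year) → Nov 3, 2339 (1986 left).
+366 (one year; includes Feb 29, 2340) → Nov 3, 2340 (1620 left).
+365 (one year) → Nov 3, 2341 (1255 left).
+365 (one year) → Nov 3, 2342 (890 left).
+365 (one year) → Nov 3, 2343 (525 left).
+366 (one year; includes Feb 29, 2344) → Nov 3, 2344 (159 left).
Nov has 30 days: +28 → Dec 1, 2344 (131 left).
Dec has 31 days: +31 → Jan 1, 2345 (100 left).
Jan has 31 days: +31 → Feb 1, 2345 (69 left).
Feb has 28 days: +28 → Mar 1, 2345 (41 left).
Mar has 31 days: +31 → Apr 1, 2345 (10 left).
+10 → Apr 11, 2345.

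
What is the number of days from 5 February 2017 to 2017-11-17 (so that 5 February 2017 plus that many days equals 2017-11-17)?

285

Feb 5, 2017 → Mar 5, 2017: 28 days (February has 28).
Mar 5, 2017 → Apr 5, 2017: 31 days (March has 31).
Apr 5, 2017 → May 5, 2017: 30 days (April has 30).
May 5, 2017 → Jun 5, 2017: 31 days (May has 31).
Jun 5, 2017 → Jul 5, 2017: 30 days (June has 30).
Jul 5, 2017 → Aug 5, 2017: 31 days (July has 31).
Aug 5, 2017 → Sep 5, 2017: 31 days (August has 31).
Sep 5, 2017 → Oct 5, 2017: 30 days (September has 30).
Oct 5, 2017 → Nov 5, 2017: 31 days (October has 31).
Nov 5, 2017 → Nov 17, 2017: 12 days.
Total: 285 days.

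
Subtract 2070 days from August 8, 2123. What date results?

December 7, 2117

−365 (one year) → Aug 8, 2122 (1705 left).
−365 (one year) → Aug 8, 2121 (1340 left).
−365 (one year) → Aug 8, 2120 (975 left).
−366 (one year; includes Feb 29, 2120) → Aug 8, 2119 (609 left).
−365 (one year) → Aug 8, 2118 (244 left).
−8 → Jul 31, 2118 (end of Jul, 31 days; 236 left).
−31 → Jun 30, 2118 (end of Jun, 30 days; 205 left).
−30 → May 31, 2118 (end of May, 31 days; 175 left).
−31 → Apr 30, 2118 (end of Apr, 30 days; 144 left).
−30 → Mar 31, 2118 (end of Mar, 31 days; 114 left).
−31 → Feb 28, 2118 (end of Feb, 28 days; 83 left).
−28 → Jan 31, 2118 (end of Jan, 31 days; 55 left).
−31 → Dec 31, 2117 (end of Dec, 31 days; 24 left).
−24 → Dec 7, 2117.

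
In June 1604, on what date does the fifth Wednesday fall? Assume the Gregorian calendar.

June 30, 1604

June 1, 1604 is a Tuesday.
The first Wednesday is therefore June 2 (1 days later).
The fifth Wednesday is 2 + 4×7 = June 30.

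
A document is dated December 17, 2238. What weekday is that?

Monday

Doomsday rule: the anchor day for the 2200s is Friday. For year 38: 38÷12 = 3 r 2, and 2÷4 = 0, so 3+2+0 = 5.
Friday + 5 ≡ Wednesday — that's 2238's doomsday.
In December the doomsday date is Dec 12.
Dec 17 is 5 days after Dec 12; 5 mod 7 = 5, so Wednesday + 5 = Monday.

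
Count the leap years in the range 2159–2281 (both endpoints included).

30

Multiples of 4 in [2159,2281]: 31.
Of those, multiples of 100: 1 (not leap unless ÷400).
Multiples of 400: 0.
Leap years = 31 − 1 + 0 = 30.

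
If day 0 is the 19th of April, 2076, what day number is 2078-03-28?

708

Apr 19, 2076 → Apr 19, 2077: 365 days.
Apr 19, 2077 → May 19, 2077: 30 days (April has 30).
May 19, 2077 → Jun 19, 2077: 31 days (May has 31).
Jun 19, 2077 → Jul 19, 2077: 30 days (June has 30).
Jul 19, 2077 → Aug 19, 2077: 31 days (July has 31).
Aug 19, 2077 → Sep 19, 2077: 31 days (August has 31).
Sep 19, 2077 → Oct 19, 2077: 30 days (September has 30).
Oct 19, 2077 → Nov 19, 2077: 31 days (October has 31).
Nov 19, 2077 → Dec 19, 2077: 30 days (November has 30).
Dec 19, 2077 → Jan 19, 2078: 31 days (December has 31).
Jan 19, 2078 → Feb 19, 2078: 31 days (January has 31).
Feb 19, 2078 → Mar 19, 2078: 28 days (February has 28).
Mar 19, 2078 → Mar 28, 2078: 9 days.
Total: 708 days.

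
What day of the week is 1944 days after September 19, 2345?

First find the weekday of Sep 19, 2345. Doomsday rule: the anchor day for the 2300s is Wednesday. For year 45: 45÷12 = 3 r 9, and 9÷4 = 2, so 3+9+2 = 14.
Wednesday + 14 ≡ Wednesday — that's 2345's doomsday.
In September the doomsday date is Sep 5.
Sep 19 is 14 days after Sep 5; 14 mod 7 = 0, so Wednesday + 0 = Wednesday.
1944 mod 7 = 5, so 1944 days after a Wednesday is Wednesday + 5 = Monday.

Monday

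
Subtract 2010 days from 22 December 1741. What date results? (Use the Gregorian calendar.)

June 21, 1736

−365 (one year) → Dec 22, 1740 (1645 left).
−366 (one year; includes Feb 29, 1740) → Dec 22, 1739 (1279 left).
−365 (one year) → Dec 22, 1738 (914 left).
−365 (one year) → Dec 22, 1737 (549 left).
−365 (one year) → Dec 22, 1736 (184 left).
−22 → Nov 30, 1736 (end of Nov, 30 days; 162 left).
−30 → Oct 31, 1736 (end of Oct, 31 days; 132 left).
−31 → Sep 30, 1736 (end of Sep, 30 days; 101 left).
−30 → Aug 31, 1736 (end of Aug, 31 days; 71 left).
−31 → Jul 31, 1736 (end of Jul, 31 days; 40 left).
−31 → Jun 30, 1736 (end of Jun, 30 days; 9 left).
−9 → Jun 21, 1736.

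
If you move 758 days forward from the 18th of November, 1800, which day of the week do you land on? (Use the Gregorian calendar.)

Nov 18, 1800 is a Tuesday.
758 mod 7 = 2, so 758 days after a Tuesday is Tuesday + 2 = Thursday.

Thursday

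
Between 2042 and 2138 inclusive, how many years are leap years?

23

Multiples of 4 in [2042,2138]: 24.
Of those, multiples of 100: 1 (not leap unless ÷400).
Multiples of 400: 0.
Leap years = 24 − 1 + 0 = 23.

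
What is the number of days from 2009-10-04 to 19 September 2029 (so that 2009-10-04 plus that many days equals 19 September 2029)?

7290

Oct 4, 2009 → Oct 4, 2010: 365 days.
Oct 4, 2010 → Oct 4, 2011: 365 days.
Oct 4, 2011 → Oct 4, 2012: 366 days (Feb 29, 2012 is in that span).
Oct 4, 2012 → Oct 4, 2013: 365 days.
Oct 4, 2013 → Oct 4, 2014: 365 days.
Oct 4, 2014 → Oct 4, 2015: 365 days.
Oct 4, 2015 → Oct 4, 2016: 366 days (Feb 29, 2016 is in that span).
Oct 4, 2016 → Oct 4, 2017: 365 days.
Oct 4, 2017 → Oct 4, 2018: 365 days.
Oct 4, 2018 → Oct 4, 2019: 365 days.
Oct 4, 2019 → Oct 4, 2020: 366 days (Feb 29, 2020 is in that span).
Oct 4, 2020 → Oct 4, 2021: 365 days.
Oct 4, 2021 → Oct 4, 2022: 365 days.
Oct 4, 2022 → Oct 4, 2023: 365 days.
Oct 4, 2023 → Oct 4, 2024: 366 days (Feb 29, 2024 is in that span).
Oct 4, 2024 → Oct 4, 2025: 365 days.
Oct 4, 2025 → Oct 4, 2026: 365 days.
Oct 4, 2026 → Oct 4, 2027: 365 days.
Oct 4, 2027 → Oct 4, 2028: 366 days (Feb 29, 2028 is in that span).
Oct 4, 2028 → Nov 4, 2028: 31 days (October has 31).
Nov 4, 2028 → Dec 4, 2028: 30 days (November has 30).
Dec 4, 2028 → Jan 4, 2029: 31 days (December has 31).
Jan 4, 2029 → Feb 4, 2029: 31 days (January has 31).
Feb 4, 2029 → Mar 4, 2029: 28 days (February has 28).
Mar 4, 2029 → Apr 4, 2029: 31 days (March has 31).
Apr 4, 2029 → May 4, 2029: 30 days (April has 30).
May 4, 2029 → Jun 4, 2029: 31 days (May has 31).
Jun 4, 2029 → Jul 4, 2029: 30 days (June has 30).
Jul 4, 2029 → Aug 4, 2029: 31 days (July has 31).
Aug 4, 2029 → Sep 4, 2029: 31 days (August has 31).
Sep 4, 2029 → Sep 19, 2029: 15 days.
Total: 7290 days.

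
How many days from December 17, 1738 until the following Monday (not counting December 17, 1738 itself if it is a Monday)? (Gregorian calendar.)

Dec 17, 1738 is a Wednesday.
From Wednesday to the next Monday is 5 days.

5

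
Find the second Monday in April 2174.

April 11, 2174

April 1, 2174 is a Friday.
The first Monday is therefore April 4 (3 days later).
The second Monday is 4 + 1×7 = April 11.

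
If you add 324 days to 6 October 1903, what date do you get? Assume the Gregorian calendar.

Oct has 31 days: +26 → Nov 1, 1903 (298 left).
Nov has 30 days: +30 → Dec 1, 1903 (268 left).
Dec has 31 days: +31 → Jan 1, 1904 (237 left).
Jan has 31 days: +31 → Feb 1, 1904 (206 left).
Feb has 29 days: +29 → Mar 1, 1904 (177 left).
Mar has 31 days: +31 → Apr 1, 1904 (146 left).
Apr has 30 days: +30 → May 1, 1904 (116 left).
May has 31 days: +31 → Jun 1, 1904 (85 left).
Jun has 30 days: +30 → Jul 1, 1904 (55 left).
Jul has 31 days: +31 → Aug 1, 1904 (24 left).
+24 → Aug 25, 1904.

August 25, 1904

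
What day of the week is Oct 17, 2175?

Doomsday rule: the anchor day for the 2100s is Sunday. For year 75: 75÷12 = 6 r 3, and 3÷4 = 0, so 6+3+0 = 9.
Sunday + 9 ≡ Tuesday — that's 2175's doomsday.
In October the doomsday date is Oct 10.
Oct 17 is 7 days after Oct 10; 7 mod 7 = 0, so Tuesday + 0 = Tuesday.

Tuesday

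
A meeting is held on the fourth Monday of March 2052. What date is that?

March 1, 2052 is a Friday.
The first Monday is therefore March 4 (3 days later).
The fourth Monday is 4 + 3×7 = March 25.

March 25, 2052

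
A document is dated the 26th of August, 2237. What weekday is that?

Saturday

Doomsday rule: the anchor day for the 2200s is Friday. For year 37: 37÷12 = 3 r 1, and 1÷4 = 0, so 3+1+0 = 4.
Friday + 4 ≡ Tuesday — that's 2237's doomsday.
In August the doomsday date is Aug 8.
Aug 26 is 18 days after Aug 8; 18 mod 7 = 4, so Tuesday + 4 = Saturday.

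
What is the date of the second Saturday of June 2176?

June 8, 2176

June 1, 2176 is a Saturday.
The first Saturday is therefore June 1 (same day).
The second Saturday is 1 + 1×7 = June 8.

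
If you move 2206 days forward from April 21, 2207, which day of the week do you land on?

Wednesday

Apr 21, 2207 is a Tuesday.
2206 mod 7 = 1, so 2206 days after a Tuesday is Tuesday + 1 = Wednesday.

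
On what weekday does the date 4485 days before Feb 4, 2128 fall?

First find the weekday of Feb 4, 2128. Doomsday rule: the anchor day for the 2100s is Sunday. For year 28: 28÷12 = 2 r 4, and 4÷4 = 1, so 2+4+1 = 7.
Sunday + 7 ≡ Sunday — that's 2128's doomsday.
In February the doomsday date is Feb 29 (2128 is a leap year (divisible by 4)).
Feb 4 is 25 days before Feb 29; 25 mod 7 = 4, so Sunday − 4 = Wednesday.
4485 mod 7 = 5, so 4485 days before a Wednesday is Wednesday − 5 = Friday.

Friday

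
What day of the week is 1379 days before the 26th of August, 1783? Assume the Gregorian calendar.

First find the weekday of Aug 26, 1783. Doomsday rule: the anchor day for the 1700s is Sunday. For year 83: 83÷12 = 6 r 11, and 11÷4 = 2, so 6+11+2 = 19.
Sunday + 19 ≡ Friday — that's 1783's doomsday.
In August the doomsday date is Aug 8.
Aug 26 is 18 days after Aug 8; 18 mod 7 = 4, so Friday + 4 = Tuesday.
1379 mod 7 = 0, so 1379 days before a Tuesday is Tuesday − 0 = Tuesday.

Tuesday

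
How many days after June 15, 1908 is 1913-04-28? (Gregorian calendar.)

Jun 15, 1908 → Jun 15, 1909: 365 days.
Jun 15, 1909 → Jun 15, 1910: 365 days.
Jun 15, 1910 → Jun 15, 1911: 365 days.
Jun 15, 1911 → Jun 15, 1912: 366 days (Feb 29, 1912 is in that span).
Jun 15, 1912 → Jul 15, 1912: 30 days (June has 30).
Jul 15, 1912 → Aug 15, 1912: 31 days (July has 31).
Aug 15, 1912 → Sep 15, 1912: 31 days (August has 31).
Sep 15, 1912 → Oct 15, 1912: 30 days (September has 30).
Oct 15, 1912 → Nov 15, 1912: 31 days (October has 31).
Nov 15, 1912 → Dec 15, 1912: 30 days (November has 30).
Dec 15, 1912 → Jan 15, 1913: 31 days (December has 31).
Jan 15, 1913 → Feb 15, 1913: 31 days (January has 31).
Feb 15, 1913 → Mar 15, 1913: 28 days (February has 28).
Mar 15, 1913 → Apr 15, 1913: 31 days (March has 31).
Apr 15, 1913 → Apr 28, 1913: 13 days.
Total: 1778 days.

1778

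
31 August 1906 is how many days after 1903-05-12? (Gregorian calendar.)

May 12, 1903 → May 12, 1904: 366 days (Feb 29, 1904 is in that span).
May 12, 1904 → May 12, 1905: 365 days.
May 12, 1905 → May 12, 1906: 365 days.
May 12, 1906 → Jun 12, 1906: 31 days (May has 31).
Jun 12, 1906 → Jul 12, 1906: 30 days (June has 30).
Jul 12, 1906 → Aug 12, 1906: 31 days (July has 31).
Aug 12, 1906 → Aug 31, 1906: 19 days.
Total: 1207 days.

1207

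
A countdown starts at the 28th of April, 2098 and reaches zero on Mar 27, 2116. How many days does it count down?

6542

Apr 28, 2098 → Apr 28, 2099: 365 days.
Apr 28, 2099 → Apr 28, 2100: 365 days.
Apr 28, 2100 → Apr 28, 2101: 365 days.
Apr 28, 2101 → Apr 28, 2102: 365 days.
Apr 28, 2102 → Apr 28, 2103: 365 days.
Apr 28, 2103 → Apr 28, 2104: 366 days (Feb 29, 2104 is in that span).
Apr 28, 2104 → Apr 28, 2105: 365 days.
Apr 28, 2105 → Apr 28, 2106: 365 days.
Apr 28, 2106 → Apr 28, 2107: 365 days.
Apr 28, 2107 → Apr 28, 2108: 366 days (Feb 29, 2108 is in that span).
Apr 28, 2108 → Apr 28, 2109: 365 days.
Apr 28, 2109 → Apr 28, 2110: 365 days.
Apr 28, 2110 → Apr 28, 2111: 365 days.
Apr 28, 2111 → Apr 28, 2112: 366 days (Feb 29, 2112 is in that span).
Apr 28, 2112 → Apr 28, 2113: 365 days.
Apr 28, 2113 → Apr 28, 2114: 365 days.
Apr 28, 2114 → Apr 28, 2115: 365 days.
Apr 28, 2115 → May 28, 2115: 30 days (April has 30).
May 28, 2115 → Jun 28, 2115: 31 days (May has 31).
Jun 28, 2115 → Jul 28, 2115: 30 days (June has 30).
Jul 28, 2115 → Aug 28, 2115: 31 days (July has 31).
Aug 28, 2115 → Sep 28, 2115: 31 days (August has 31).
Sep 28, 2115 → Oct 28, 2115: 30 days (September has 30).
Oct 28, 2115 → Nov 28, 2115: 31 days (October has 31).
Nov 28, 2115 → Dec 28, 2115: 30 days (November has 30).
Dec 28, 2115 → Jan 28, 2116: 31 days (December has 31).
Jan 28, 2116 → Feb 28, 2116: 31 days (January has 31).
Feb 28, 2116 → Mar 27, 2116: 28 days.
Total: 6542 days.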